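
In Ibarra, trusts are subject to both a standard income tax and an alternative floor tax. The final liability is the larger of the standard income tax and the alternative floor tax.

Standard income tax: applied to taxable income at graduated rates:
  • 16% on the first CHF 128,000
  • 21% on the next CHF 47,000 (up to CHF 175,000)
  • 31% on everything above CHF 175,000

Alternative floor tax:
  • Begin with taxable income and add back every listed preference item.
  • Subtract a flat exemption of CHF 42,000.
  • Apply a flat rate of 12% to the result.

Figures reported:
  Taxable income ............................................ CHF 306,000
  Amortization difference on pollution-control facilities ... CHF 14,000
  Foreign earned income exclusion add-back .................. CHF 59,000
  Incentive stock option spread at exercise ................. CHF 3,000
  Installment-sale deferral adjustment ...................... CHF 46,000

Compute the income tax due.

CHF 70,960

Standard income tax:
  CHF 128,000 × 16% = CHF 20,480
  CHF 47,000 × 21% = CHF 9,870
  CHF 131,000 × 31% = CHF 40,610
  → CHF 70,960

Alternative floor tax:
  Adjusted income: CHF 306,000 + CHF 14,000 + CHF 59,000 + CHF 3,000 + CHF 46,000 = CHF 428,000
  Less exemption CHF 42,000 → base CHF 386,000
  CHF 386,000 × 12% = CHF 46,320

CHF 70,960 > CHF 46,320, so the standard income tax governs.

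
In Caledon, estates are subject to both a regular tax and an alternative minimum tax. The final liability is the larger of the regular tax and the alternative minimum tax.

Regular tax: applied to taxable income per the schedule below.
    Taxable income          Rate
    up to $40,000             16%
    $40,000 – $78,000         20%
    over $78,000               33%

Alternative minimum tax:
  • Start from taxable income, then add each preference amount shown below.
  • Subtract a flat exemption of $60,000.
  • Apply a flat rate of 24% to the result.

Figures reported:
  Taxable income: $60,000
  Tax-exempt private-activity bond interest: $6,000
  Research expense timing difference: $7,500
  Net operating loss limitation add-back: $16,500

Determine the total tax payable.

Alternative minimum tax:
  Adjusted income: $60,000 + $6,000 + $7,500 + $16,500 = $90,000
  Less exemption $60,000 → base $30,000
  $30,000 × 24% = $7,200

Regular tax:
  $40,000 × 16% = $6,400
  $20,000 × 20% = $4,000
  → $10,400

$10,400 > $7,200, so the regular tax governs.

$10,400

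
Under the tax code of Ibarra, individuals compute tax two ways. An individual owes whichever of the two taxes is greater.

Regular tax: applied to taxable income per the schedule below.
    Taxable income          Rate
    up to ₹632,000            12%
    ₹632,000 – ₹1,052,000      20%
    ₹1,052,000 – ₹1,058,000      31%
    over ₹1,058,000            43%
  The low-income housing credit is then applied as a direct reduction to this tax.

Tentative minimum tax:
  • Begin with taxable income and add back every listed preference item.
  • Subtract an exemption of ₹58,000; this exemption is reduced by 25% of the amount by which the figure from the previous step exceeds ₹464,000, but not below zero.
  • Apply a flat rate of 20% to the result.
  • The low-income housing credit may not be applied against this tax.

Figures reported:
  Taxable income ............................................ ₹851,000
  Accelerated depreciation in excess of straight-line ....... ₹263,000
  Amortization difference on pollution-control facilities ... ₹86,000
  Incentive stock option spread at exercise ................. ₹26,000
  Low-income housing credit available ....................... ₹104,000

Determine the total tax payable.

₹245,200

Regular tax:
  ₹632,000 × 12% = ₹75,840
  ₹219,000 × 20% = ₹43,800
  → ₹119,640
  Less low-income housing credit ₹104,000 → ₹15,640

Tentative minimum tax:
  Adjusted income: ₹851,000 + ₹263,000 + ₹86,000 + ₹26,000 = ₹1,226,000
  Exemption: 25% × (₹1,226,000 − ₹464,000) = ₹190,500 ≥ ₹58,000, so the exemption is fully phased out
  Base: ₹1,226,000 − ₹0 = ₹1,226,000
  ₹1,226,000 × 20% = ₹245,200

₹245,200 > ₹15,640, so the tentative minimum tax is the binding amount.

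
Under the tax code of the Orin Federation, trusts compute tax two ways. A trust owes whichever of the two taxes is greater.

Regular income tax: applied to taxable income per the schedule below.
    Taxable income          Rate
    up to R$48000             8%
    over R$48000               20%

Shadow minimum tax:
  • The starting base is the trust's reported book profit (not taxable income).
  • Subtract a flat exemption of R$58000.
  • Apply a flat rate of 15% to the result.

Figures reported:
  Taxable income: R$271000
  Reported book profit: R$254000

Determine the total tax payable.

Regular income tax:
  R$48000 × 8% = R$3840
  R$223000 × 20% = R$44600
  → R$48440

Shadow minimum tax:
  Base (reported book profit): R$254000
  Less exemption R$58000 → base R$196000
  R$196000 × 15% = R$29400

R$48440 > R$29400, so the regular income tax governs.

R$48440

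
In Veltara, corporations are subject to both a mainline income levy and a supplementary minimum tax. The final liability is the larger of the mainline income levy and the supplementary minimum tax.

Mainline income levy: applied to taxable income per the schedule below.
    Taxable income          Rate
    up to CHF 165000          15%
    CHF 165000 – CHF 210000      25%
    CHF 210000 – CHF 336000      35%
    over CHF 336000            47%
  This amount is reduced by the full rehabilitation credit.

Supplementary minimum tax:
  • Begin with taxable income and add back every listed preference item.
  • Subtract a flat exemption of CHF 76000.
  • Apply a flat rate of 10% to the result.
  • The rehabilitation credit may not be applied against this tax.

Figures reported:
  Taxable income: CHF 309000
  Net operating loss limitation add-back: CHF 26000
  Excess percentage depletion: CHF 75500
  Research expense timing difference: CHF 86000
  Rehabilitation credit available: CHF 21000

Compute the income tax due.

Supplementary minimum tax:
  Adjusted income: CHF 309000 + CHF 26000 + CHF 75500 + CHF 86000 = CHF 496500
  Less exemption CHF 76000 → base CHF 420500
  CHF 420500 × 10% = CHF 42050

Mainline income levy:
  CHF 165000 × 15% = CHF 24750
  CHF 45000 × 25% = CHF 11250
  CHF 99000 × 35% = CHF 34650
  → CHF 70650
  Less rehabilitation credit CHF 21000 → CHF 49650

CHF 49650 > CHF 42050, so the mainline income levy governs.

CHF 49650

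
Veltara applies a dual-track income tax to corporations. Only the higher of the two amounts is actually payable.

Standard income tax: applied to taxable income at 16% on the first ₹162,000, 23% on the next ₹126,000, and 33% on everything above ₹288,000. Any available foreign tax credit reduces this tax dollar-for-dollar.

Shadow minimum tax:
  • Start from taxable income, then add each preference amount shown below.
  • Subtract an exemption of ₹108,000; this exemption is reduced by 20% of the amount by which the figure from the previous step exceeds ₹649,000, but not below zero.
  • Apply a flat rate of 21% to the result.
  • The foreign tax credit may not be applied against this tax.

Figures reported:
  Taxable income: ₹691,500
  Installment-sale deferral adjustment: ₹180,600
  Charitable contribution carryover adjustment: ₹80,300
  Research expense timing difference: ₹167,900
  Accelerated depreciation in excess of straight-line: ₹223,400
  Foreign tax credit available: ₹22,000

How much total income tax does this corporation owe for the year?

₹282,177

Standard income tax:
  ₹162,000 × 16% = ₹25,920
  ₹126,000 × 23% = ₹28,980
  ₹403,500 × 33% = ₹133,155
  → ₹188,055
  Less foreign tax credit ₹22,000 → ₹166,055

Shadow minimum tax:
  Adjusted income: ₹691,500 + ₹180,600 + ₹80,300 + ₹167,900 + ₹223,400 = ₹1,343,700
  Exemption: 20% × (₹1,343,700 − ₹649,000) = ₹138,940 ≥ ₹108,000, so the exemption is fully phased out
  Base: ₹1,343,700 − ₹0 = ₹1,343,700
  ₹1,343,700 × 21% = ₹282,177

₹282,177 > ₹166,055, so the shadow minimum tax is the binding amount.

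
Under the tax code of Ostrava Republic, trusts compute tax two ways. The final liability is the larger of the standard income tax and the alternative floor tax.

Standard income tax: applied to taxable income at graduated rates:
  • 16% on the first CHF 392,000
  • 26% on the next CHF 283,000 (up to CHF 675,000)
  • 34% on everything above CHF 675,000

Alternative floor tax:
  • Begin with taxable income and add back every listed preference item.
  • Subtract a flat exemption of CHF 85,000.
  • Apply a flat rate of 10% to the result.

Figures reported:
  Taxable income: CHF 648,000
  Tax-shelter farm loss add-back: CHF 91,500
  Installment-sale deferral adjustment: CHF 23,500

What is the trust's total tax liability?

Standard income tax:
  CHF 392,000 × 16% = CHF 62,720
  CHF 256,000 × 26% = CHF 66,560
  → CHF 129,280

Alternative floor tax:
  Adjusted income: CHF 648,000 + CHF 91,500 + CHF 23,500 = CHF 763,000
  Less exemption CHF 85,000 → base CHF 678,000
  CHF 678,000 × 10% = CHF 67,800

CHF 129,280 > CHF 67,800, so the standard income tax governs.

CHF 129,280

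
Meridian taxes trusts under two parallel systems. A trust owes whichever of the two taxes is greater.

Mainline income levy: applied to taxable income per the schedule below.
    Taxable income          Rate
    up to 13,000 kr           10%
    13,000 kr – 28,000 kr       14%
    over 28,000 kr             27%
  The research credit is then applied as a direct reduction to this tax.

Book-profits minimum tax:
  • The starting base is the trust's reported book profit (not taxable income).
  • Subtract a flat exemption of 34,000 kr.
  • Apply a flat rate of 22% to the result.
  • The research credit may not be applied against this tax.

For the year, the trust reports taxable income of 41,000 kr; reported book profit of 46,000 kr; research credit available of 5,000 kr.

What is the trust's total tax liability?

Book-profits minimum tax:
  Base (reported book profit): 46,000 kr
  Less exemption 34,000 kr → base 12,000 kr
  12,000 kr × 22% = 2,640 kr

Mainline income levy:
  13,000 kr × 10% = 1,300 kr
  15,000 kr × 14% = 2,100 kr
  13,000 kr × 27% = 3,510 kr
  → 6,910 kr
  Less research credit 5,000 kr → 1,910 kr

2,640 kr > 1,910 kr, so the book-profits minimum tax is the binding amount.

2,640 kr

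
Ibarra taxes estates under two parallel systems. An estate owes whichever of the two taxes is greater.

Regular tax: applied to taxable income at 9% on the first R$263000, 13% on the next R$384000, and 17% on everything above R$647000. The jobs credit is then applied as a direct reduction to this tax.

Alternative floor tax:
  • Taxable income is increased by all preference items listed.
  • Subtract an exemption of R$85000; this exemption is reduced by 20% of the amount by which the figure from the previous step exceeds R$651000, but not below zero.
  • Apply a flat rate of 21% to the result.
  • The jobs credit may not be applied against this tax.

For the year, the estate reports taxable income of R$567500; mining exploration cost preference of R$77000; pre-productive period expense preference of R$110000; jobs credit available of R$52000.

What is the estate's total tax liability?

Regular tax:
  R$263000 × 9% = R$23670
  R$304500 × 13% = R$39585
  → R$63255
  Less jobs credit R$52000 → R$11255

Alternative floor tax:
  Adjusted income: R$567500 + R$77000 + R$110000 = R$754500
  Exemption: R$85000 − 20% × (R$754500 − R$651000) = R$85000 − R$20700 = R$64300
  Base: R$754500 − R$64300 = R$690200
  R$690200 × 21% = R$144942

R$144942 > R$11255, so the alternative floor tax is the binding amount.

R$144942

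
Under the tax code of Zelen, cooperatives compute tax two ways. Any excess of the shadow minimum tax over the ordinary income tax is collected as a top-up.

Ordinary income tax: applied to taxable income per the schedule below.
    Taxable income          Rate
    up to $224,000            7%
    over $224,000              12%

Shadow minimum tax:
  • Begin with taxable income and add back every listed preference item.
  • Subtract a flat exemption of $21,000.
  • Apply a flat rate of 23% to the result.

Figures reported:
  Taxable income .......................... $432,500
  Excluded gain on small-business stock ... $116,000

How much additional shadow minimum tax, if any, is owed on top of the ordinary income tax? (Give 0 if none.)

Ordinary income tax:
  $224,000 × 7% = $15,680
  $208,500 × 12% = $25,020
  → $40,700

Shadow minimum tax:
  Adjusted income: $432,500 + $116,000 = $548,500
  Less exemption $21,000 → base $527,500
  $527,500 × 23% = $121,325

Excess of shadow minimum tax over ordinary income tax: $121,325 − $40,700 = $80,625.

$80,625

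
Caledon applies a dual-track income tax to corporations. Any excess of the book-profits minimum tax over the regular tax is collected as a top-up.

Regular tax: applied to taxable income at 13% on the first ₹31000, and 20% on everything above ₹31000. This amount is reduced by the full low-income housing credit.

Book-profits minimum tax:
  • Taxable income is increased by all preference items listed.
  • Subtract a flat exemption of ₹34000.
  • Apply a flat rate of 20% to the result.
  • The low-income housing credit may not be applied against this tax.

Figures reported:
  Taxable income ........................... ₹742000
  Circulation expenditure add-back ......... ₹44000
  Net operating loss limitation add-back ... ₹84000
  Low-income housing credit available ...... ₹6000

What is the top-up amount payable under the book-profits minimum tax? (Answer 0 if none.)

₹26970

Regular tax:
  ₹31000 × 13% = ₹4030
  ₹711000 × 20% = ₹142200
  → ₹146230
  Less low-income housing credit ₹6000 → ₹140230

Book-profits minimum tax:
  Adjusted income: ₹742000 + ₹44000 + ₹84000 = ₹870000
  Less exemption ₹34000 → base ₹836000
  ₹836000 × 20% = ₹167200

Excess of book-profits minimum tax over regular tax: ₹167200 − ₹140230 = ₹26970.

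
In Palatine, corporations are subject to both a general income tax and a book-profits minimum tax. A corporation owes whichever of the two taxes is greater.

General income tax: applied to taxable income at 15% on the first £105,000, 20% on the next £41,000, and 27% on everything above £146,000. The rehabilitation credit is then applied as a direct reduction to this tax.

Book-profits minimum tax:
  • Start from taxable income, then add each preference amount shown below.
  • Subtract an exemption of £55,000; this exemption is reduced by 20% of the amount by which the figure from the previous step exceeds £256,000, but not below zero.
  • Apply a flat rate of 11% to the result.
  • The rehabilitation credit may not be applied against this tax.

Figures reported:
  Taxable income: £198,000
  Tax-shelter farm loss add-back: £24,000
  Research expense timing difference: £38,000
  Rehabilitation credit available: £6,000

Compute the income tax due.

£31,990

General income tax:
  £105,000 × 15% = £15,750
  £41,000 × 20% = £8,200
  £52,000 × 27% = £14,040
  → £37,990
  Less rehabilitation credit £6,000 → £31,990

Book-profits minimum tax:
  Adjusted income: £198,000 + £24,000 + £38,000 = £260,000
  Exemption: £55,000 − 20% × (£260,000 − £256,000) = £55,000 − £800 = £54,200
  Base: £260,000 − £54,200 = £205,800
  £205,800 × 11% = £22,638

£31,990 > £22,638, so the general income tax governs.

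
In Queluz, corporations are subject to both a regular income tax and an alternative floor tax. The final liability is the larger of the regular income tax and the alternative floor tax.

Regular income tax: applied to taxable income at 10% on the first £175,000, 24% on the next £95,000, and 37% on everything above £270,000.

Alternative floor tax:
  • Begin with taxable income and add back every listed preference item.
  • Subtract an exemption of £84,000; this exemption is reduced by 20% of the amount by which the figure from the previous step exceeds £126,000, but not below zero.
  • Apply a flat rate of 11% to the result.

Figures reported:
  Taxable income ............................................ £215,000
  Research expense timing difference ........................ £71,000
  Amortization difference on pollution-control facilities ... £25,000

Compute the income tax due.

£29,040

Alternative floor tax:
  Adjusted income: £215,000 + £71,000 + £25,000 = £311,000
  Exemption: £84,000 − 20% × (£311,000 − £126,000) = £84,000 − £37,000 = £47,000
  Base: £311,000 − £47,000 = £264,000
  £264,000 × 11% = £29,040

Regular income tax:
  £175,000 × 10% = £17,500
  £40,000 × 24% = £9,600
  → £27,100

£29,040 > £27,100, so the alternative floor tax is the binding amount.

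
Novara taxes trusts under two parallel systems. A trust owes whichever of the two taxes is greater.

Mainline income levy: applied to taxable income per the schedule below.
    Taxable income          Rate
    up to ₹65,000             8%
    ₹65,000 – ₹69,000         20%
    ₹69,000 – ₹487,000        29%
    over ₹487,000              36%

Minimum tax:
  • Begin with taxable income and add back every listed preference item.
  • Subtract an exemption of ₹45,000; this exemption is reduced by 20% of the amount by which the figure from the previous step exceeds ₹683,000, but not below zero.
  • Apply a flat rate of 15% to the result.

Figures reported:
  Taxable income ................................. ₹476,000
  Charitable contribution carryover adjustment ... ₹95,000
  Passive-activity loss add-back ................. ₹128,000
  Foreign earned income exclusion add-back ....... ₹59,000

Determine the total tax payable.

Minimum tax:
  Adjusted income: ₹476,000 + ₹95,000 + ₹128,000 + ₹59,000 = ₹758,000
  Exemption: ₹45,000 − 20% × (₹758,000 − ₹683,000) = ₹45,000 − ₹15,000 = ₹30,000
  Base: ₹758,000 − ₹30,000 = ₹728,000
  ₹728,000 × 15% = ₹109,200

Mainline income levy:
  ₹65,000 × 8% = ₹5,200
  ₹4,000 × 20% = ₹800
  ₹407,000 × 29% = ₹118,030
  → ₹124,030

₹124,030 > ₹109,200, so the mainline income levy governs.

₹124,030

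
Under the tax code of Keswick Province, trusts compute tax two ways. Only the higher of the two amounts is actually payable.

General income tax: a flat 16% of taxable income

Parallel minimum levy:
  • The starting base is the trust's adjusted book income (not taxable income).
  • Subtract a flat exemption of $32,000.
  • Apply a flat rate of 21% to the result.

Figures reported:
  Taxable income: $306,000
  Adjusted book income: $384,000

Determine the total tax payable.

General income tax:
  $306,000 × 16% = $48,960

Parallel minimum levy:
  Base (adjusted book income): $384,000
  Less exemption $32,000 → base $352,000
  $352,000 × 21% = $73,920

$73,920 > $48,960, so the parallel minimum levy is the binding amount.

$73,920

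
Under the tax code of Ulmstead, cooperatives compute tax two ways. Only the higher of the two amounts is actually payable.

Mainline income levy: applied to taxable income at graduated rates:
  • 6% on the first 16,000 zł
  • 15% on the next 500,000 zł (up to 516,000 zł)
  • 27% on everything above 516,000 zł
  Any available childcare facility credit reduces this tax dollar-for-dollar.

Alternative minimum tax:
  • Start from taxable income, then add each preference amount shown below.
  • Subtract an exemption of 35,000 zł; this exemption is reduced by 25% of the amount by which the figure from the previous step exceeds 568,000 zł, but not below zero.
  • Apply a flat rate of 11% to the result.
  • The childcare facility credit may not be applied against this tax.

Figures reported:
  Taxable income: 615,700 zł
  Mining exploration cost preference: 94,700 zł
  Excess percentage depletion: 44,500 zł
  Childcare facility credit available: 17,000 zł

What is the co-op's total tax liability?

85,879 zł

Mainline income levy:
  16,000 zł × 6% = 960 zł
  500,000 zł × 15% = 75,000 zł
  99,700 zł × 27% = 26,919 zł
  → 102,879 zł
  Less childcare facility credit 17,000 zł → 85,879 zł

Alternative minimum tax:
  Adjusted income: 615,700 zł + 94,700 zł + 44,500 zł = 754,900 zł
  Exemption: 25% × (754,900 zł − 568,000 zł) = 46,725 zł ≥ 35,000 zł, so the exemption is fully phased out
  Base: 754,900 zł − 0 zł = 754,900 zł
  754,900 zł × 11% = 83,039 zł

85,879 zł > 83,039 zł, so the mainline income levy governs.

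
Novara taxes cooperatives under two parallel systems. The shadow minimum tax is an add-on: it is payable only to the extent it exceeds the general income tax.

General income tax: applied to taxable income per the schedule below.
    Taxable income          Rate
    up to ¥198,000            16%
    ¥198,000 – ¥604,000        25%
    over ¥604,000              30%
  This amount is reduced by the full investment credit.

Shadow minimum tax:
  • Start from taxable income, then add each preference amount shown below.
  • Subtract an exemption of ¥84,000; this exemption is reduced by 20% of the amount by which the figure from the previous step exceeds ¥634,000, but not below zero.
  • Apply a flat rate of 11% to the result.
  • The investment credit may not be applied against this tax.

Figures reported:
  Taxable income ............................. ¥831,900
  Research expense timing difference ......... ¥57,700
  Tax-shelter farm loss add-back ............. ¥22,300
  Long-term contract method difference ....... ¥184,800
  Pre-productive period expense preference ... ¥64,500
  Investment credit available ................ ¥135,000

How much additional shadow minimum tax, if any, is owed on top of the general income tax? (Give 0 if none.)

¥61,182

Shadow minimum tax:
  Adjusted income: ¥831,900 + ¥57,700 + ¥22,300 + ¥184,800 + ¥64,500 = ¥1,161,200
  Exemption: 20% × (¥1,161,200 − ¥634,000) = ¥105,440 ≥ ¥84,000, so the exemption is fully phased out
  Base: ¥1,161,200 − ¥0 = ¥1,161,200
  ¥1,161,200 × 11% = ¥127,732

General income tax:
  ¥198,000 × 16% = ¥31,680
  ¥406,000 × 25% = ¥101,500
  ¥227,900 × 30% = ¥68,370
  → ¥201,550
  Less investment credit ¥135,000 → ¥66,550

Excess of shadow minimum tax over general income tax: ¥127,732 − ¥66,550 = ¥61,182.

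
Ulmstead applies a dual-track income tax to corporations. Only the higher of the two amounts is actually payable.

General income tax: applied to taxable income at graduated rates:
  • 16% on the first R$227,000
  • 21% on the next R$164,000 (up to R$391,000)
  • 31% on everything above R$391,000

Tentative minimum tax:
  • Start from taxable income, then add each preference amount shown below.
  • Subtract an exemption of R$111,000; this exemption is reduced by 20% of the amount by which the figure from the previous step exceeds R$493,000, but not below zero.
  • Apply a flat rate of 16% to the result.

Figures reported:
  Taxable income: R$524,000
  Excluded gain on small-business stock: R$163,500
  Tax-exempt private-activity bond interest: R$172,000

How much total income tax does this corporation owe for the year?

Tentative minimum tax:
  Adjusted income: R$524,000 + R$163,500 + R$172,000 = R$859,500
  Exemption: R$111,000 − 20% × (R$859,500 − R$493,000) = R$111,000 − R$73,300 = R$37,700
  Base: R$859,500 − R$37,700 = R$821,800
  R$821,800 × 16% = R$131,488

General income tax:
  R$227,000 × 16% = R$36,320
  R$164,000 × 21% = R$34,440
  R$133,000 × 31% = R$41,230
  → R$111,990

R$131,488 > R$111,990, so the tentative minimum tax is the binding amount.

R$131,488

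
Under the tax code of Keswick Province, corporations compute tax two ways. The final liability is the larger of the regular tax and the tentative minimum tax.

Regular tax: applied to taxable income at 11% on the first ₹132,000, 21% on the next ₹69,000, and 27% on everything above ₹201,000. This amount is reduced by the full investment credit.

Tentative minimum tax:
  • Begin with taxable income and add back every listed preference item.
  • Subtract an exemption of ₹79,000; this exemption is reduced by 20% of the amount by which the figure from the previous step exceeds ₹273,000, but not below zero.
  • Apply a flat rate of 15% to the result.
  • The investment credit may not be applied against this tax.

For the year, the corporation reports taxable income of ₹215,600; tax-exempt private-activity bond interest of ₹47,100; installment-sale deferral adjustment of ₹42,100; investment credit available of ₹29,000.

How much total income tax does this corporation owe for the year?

Regular tax:
  ₹132,000 × 11% = ₹14,520
  ₹69,000 × 21% = ₹14,490
  ₹14,600 × 27% = ₹3,942
  → ₹32,952
  Less investment credit ₹29,000 → ₹3,952

Tentative minimum tax:
  Adjusted income: ₹215,600 + ₹47,100 + ₹42,100 = ₹304,800
  Exemption: ₹79,000 − 20% × (₹304,800 − ₹273,000) = ₹79,000 − ₹6,360 = ₹72,640
  Base: ₹304,800 − ₹72,640 = ₹232,160
  ₹232,160 × 15% = ₹34,824

₹34,824 > ₹3,952, so the tentative minimum tax is the binding amount.

₹34,824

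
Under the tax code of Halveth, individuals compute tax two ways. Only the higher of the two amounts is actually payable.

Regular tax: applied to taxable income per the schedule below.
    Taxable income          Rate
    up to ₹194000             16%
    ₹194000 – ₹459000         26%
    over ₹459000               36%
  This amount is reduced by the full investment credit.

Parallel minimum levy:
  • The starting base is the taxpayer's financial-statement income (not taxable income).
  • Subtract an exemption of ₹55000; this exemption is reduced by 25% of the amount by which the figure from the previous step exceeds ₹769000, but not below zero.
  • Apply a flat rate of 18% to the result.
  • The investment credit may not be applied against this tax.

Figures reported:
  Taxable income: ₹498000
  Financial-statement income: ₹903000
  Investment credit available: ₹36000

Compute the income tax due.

Regular tax:
  ₹194000 × 16% = ₹31040
  ₹265000 × 26% = ₹68900
  ₹39000 × 36% = ₹14040
  → ₹113980
  Less investment credit ₹36000 → ₹77980

Parallel minimum levy:
  Base (financial-statement income): ₹903000
  Exemption: ₹55000 − 25% × (₹903000 − ₹769000) = ₹55000 − ₹33500 = ₹21500
  Base: ₹903000 − ₹21500 = ₹881500
  ₹881500 × 18% = ₹158670

₹158670 > ₹77980, so the parallel minimum levy is the binding amount.

₹158670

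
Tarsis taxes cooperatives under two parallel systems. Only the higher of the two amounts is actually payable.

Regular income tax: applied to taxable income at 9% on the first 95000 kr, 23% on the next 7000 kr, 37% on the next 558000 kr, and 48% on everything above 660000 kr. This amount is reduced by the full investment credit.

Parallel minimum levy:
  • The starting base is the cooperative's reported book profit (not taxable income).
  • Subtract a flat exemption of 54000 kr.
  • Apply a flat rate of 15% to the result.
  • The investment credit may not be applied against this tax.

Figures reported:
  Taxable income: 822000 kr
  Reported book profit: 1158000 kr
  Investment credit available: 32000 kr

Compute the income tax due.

262380 kr

Regular income tax:
  95000 kr × 9% = 8550 kr
  7000 kr × 23% = 1610 kr
  558000 kr × 37% = 206460 kr
  162000 kr × 48% = 77760 kr
  → 294380 kr
  Less investment credit 32000 kr → 262380 kr

Parallel minimum levy:
  Base (reported book profit): 1158000 kr
  Less exemption 54000 kr → base 1104000 kr
  1104000 kr × 15% = 165600 kr

262380 kr > 165600 kr, so the regular income tax governs.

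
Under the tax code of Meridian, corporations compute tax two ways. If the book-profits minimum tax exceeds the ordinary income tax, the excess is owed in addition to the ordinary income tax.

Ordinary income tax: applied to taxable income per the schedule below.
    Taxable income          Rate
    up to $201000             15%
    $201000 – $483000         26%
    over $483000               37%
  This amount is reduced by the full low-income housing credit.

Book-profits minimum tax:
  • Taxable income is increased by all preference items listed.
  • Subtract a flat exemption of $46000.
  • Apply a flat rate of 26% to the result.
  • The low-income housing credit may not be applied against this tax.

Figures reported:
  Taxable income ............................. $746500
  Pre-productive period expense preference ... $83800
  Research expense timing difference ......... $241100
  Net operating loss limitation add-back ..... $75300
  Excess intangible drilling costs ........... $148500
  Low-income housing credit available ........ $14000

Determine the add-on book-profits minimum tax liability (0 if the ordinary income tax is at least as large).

$137827

Ordinary income tax:
  $201000 × 15% = $30150
  $282000 × 26% = $73320
  $263500 × 37% = $97495
  → $200965
  Less low-income housing credit $14000 → $186965

Book-profits minimum tax:
  Adjusted income: $746500 + $83800 + $241100 + $75300 + $148500 = $1295200
  Less exemption $46000 → base $1249200
  $1249200 × 26% = $324792

Excess of book-profits minimum tax over ordinary income tax: $324792 − $186965 = $137827.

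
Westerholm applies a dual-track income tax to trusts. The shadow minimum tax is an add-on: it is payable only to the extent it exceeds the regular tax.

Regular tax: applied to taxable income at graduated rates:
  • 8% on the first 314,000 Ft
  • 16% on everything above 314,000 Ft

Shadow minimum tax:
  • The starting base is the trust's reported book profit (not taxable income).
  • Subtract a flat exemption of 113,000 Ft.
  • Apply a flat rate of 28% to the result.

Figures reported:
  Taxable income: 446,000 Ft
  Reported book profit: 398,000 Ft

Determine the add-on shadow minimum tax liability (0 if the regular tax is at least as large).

33,560 Ft

Shadow minimum tax:
  Base (reported book profit): 398,000 Ft
  Less exemption 113,000 Ft → base 285,000 Ft
  285,000 Ft × 28% = 79,800 Ft

Regular tax:
  314,000 Ft × 8% = 25,120 Ft
  132,000 Ft × 16% = 21,120 Ft
  → 46,240 Ft

Excess of shadow minimum tax over regular tax: 79,800 Ft − 46,240 Ft = 33,560 Ft.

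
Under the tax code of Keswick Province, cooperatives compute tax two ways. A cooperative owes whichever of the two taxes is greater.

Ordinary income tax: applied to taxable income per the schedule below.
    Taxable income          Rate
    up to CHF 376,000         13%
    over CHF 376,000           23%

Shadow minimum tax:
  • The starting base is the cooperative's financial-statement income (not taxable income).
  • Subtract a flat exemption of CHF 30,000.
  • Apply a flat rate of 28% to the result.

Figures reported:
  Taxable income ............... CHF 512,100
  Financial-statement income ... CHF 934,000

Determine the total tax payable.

CHF 253,120

Shadow minimum tax:
  Base (financial-statement income): CHF 934,000
  Less exemption CHF 30,000 → base CHF 904,000
  CHF 904,000 × 28% = CHF 253,120

Ordinary income tax:
  CHF 376,000 × 13% = CHF 48,880
  CHF 136,100 × 23% = CHF 31,303
  → CHF 80,183

CHF 253,120 > CHF 80,183, so the shadow minimum tax is the binding amount.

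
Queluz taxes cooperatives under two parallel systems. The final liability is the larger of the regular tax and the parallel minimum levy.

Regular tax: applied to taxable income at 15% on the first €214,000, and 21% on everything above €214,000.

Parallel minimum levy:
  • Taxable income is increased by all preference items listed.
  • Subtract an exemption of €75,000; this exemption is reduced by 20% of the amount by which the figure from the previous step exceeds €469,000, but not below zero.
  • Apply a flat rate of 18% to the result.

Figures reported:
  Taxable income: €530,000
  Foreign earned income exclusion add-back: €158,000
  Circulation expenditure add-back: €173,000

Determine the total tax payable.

Parallel minimum levy:
  Adjusted income: €530,000 + €158,000 + €173,000 = €861,000
  Exemption: 20% × (€861,000 − €469,000) = €78,400 ≥ €75,000, so the exemption is fully phased out
  Base: €861,000 − €0 = €861,000
  €861,000 × 18% = €154,980

Regular tax:
  €214,000 × 15% = €32,100
  €316,000 × 21% = €66,360
  → €98,460

€154,980 > €98,460, so the parallel minimum levy is the binding amount.

€154,980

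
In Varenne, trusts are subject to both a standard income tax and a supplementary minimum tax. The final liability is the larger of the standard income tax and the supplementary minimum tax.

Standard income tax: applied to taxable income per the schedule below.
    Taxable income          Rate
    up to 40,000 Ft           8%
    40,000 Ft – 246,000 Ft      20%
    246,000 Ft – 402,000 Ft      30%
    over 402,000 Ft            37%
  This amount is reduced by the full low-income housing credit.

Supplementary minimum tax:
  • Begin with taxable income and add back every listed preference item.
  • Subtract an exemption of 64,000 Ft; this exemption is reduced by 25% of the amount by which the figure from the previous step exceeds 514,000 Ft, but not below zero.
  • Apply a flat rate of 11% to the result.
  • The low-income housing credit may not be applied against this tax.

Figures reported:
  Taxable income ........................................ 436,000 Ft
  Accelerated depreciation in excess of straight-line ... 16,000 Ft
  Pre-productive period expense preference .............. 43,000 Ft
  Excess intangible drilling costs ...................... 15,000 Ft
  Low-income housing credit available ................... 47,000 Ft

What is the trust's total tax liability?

Standard income tax:
  40,000 Ft × 8% = 3,200 Ft
  206,000 Ft × 20% = 41,200 Ft
  156,000 Ft × 30% = 46,800 Ft
  34,000 Ft × 37% = 12,580 Ft
  → 103,780 Ft
  Less low-income housing credit 47,000 Ft → 56,780 Ft

Supplementary minimum tax:
  Adjusted income: 436,000 Ft + 16,000 Ft + 43,000 Ft + 15,000 Ft = 510,000 Ft
  Exemption: 510,000 Ft ≤ 514,000 Ft, so full 64,000 Ft applies
  Base: 510,000 Ft − 64,000 Ft = 446,000 Ft
  446,000 Ft × 11% = 49,060 Ft

56,780 Ft > 49,060 Ft, so the standard income tax governs.

56,780 Ft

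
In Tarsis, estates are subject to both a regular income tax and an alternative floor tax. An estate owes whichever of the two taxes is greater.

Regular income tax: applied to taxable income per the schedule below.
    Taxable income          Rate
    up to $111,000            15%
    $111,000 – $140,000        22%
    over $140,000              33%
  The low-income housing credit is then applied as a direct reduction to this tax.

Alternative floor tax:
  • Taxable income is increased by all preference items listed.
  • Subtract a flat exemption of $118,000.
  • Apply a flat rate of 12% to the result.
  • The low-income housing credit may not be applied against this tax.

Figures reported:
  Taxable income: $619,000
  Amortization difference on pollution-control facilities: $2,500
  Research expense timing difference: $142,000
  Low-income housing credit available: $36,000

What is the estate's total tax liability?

$145,100

Alternative floor tax:
  Adjusted income: $619,000 + $2,500 + $142,000 = $763,500
  Less exemption $118,000 → base $645,500
  $645,500 × 12% = $77,460

Regular income tax:
  $111,000 × 15% = $16,650
  $29,000 × 22% = $6,380
  $479,000 × 33% = $158,070
  → $181,100
  Less low-income housing credit $36,000 → $145,100

$145,100 > $77,460, so the regular income tax governs.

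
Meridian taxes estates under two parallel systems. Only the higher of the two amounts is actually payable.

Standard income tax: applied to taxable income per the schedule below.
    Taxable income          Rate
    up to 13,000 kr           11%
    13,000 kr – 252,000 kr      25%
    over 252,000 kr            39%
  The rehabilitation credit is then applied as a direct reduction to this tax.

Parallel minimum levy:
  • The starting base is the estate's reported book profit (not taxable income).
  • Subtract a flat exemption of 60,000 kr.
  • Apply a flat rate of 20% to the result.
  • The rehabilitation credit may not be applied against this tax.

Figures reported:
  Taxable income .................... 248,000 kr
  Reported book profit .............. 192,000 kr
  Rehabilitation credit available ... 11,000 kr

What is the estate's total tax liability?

49,180 kr

Standard income tax:
  13,000 kr × 11% = 1,430 kr
  235,000 kr × 25% = 58,750 kr
  → 60,180 kr
  Less rehabilitation credit 11,000 kr → 49,180 kr

Parallel minimum levy:
  Base (reported book profit): 192,000 kr
  Less exemption 60,000 kr → base 132,000 kr
  132,000 kr × 20% = 26,400 kr

49,180 kr > 26,400 kr, so the standard income tax governs.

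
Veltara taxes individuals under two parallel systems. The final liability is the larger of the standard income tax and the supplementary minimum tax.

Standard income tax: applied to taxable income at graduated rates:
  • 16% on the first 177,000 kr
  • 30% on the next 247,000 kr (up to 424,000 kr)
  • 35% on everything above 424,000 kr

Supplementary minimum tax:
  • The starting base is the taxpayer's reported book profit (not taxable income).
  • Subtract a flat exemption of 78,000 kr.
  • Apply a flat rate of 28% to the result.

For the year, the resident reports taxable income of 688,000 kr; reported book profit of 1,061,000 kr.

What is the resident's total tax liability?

Standard income tax:
  177,000 kr × 16% = 28,320 kr
  247,000 kr × 30% = 74,100 kr
  264,000 kr × 35% = 92,400 kr
  → 194,820 kr

Supplementary minimum tax:
  Base (reported book profit): 1,061,000 kr
  Less exemption 78,000 kr → base 983,000 kr
  983,000 kr × 28% = 275,240 kr

275,240 kr > 194,820 kr, so the supplementary minimum tax is the binding amount.

275,240 kr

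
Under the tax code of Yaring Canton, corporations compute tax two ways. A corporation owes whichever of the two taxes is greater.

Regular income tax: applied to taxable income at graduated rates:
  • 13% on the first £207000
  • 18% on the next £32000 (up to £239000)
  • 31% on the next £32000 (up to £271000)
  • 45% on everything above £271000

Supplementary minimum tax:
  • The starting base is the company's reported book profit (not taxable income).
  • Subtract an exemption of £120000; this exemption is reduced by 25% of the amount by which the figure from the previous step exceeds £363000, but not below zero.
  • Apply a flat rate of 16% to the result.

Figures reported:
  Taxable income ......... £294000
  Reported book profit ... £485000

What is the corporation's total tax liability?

£63280

Regular income tax:
  £207000 × 13% = £26910
  £32000 × 18% = £5760
  £32000 × 31% = £9920
  £23000 × 45% = £10350
  → £52940

Supplementary minimum tax:
  Base (reported book profit): £485000
  Exemption: £120000 − 25% × (£485000 − £363000) = £120000 − £30500 = £89500
  Base: £485000 − £89500 = £395500
  £395500 × 16% = £63280

£63280 > £52940, so the supplementary minimum tax is the binding amount.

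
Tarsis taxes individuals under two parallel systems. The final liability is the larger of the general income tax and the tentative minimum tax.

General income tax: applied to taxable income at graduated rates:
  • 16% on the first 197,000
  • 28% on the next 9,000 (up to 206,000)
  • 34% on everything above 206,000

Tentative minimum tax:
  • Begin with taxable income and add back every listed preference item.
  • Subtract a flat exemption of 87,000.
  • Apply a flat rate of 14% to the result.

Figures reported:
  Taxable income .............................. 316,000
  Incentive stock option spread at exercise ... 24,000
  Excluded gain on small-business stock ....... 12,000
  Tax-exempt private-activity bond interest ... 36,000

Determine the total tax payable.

General income tax:
  197,000 × 16% = 31,520
  9,000 × 28% = 2,520
  110,000 × 34% = 37,400
  → 71,440

Tentative minimum tax:
  Adjusted income: 316,000 + 24,000 + 12,000 + 36,000 = 388,000
  Less exemption 87,000 → base 301,000
  301,000 × 14% = 42,140

71,440 > 42,140, so the general income tax governs.

71,440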